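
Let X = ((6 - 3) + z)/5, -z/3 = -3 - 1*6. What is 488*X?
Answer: 2928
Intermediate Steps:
z = 27 (z = -3*(-3 - 1*6) = -3*(-3 - 6) = -3*(-9) = 27)
X = 6 (X = ((6 - 3) + 27)/5 = (3 + 27)*(⅕) = 30*(⅕) = 6)
488*X = 488*6 = 2928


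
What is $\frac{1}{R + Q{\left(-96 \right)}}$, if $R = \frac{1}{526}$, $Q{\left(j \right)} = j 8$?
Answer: $- \frac{526}{403967} \approx -0.0013021$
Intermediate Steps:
$Q{\left(j \right)} = 8 j$
$R = \frac{1}{526} \approx 0.0019011$
$\frac{1}{R + Q{\left(-96 \right)}} = \frac{1}{\frac{1}{526} + 8 \left(-96\right)} = \frac{1}{\frac{1}{526} - 768} = \frac{1}{- \frac{403967}{526}} = - \frac{526}{403967}$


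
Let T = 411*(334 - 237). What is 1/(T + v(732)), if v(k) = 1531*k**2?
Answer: 1/820386411 ≈ 1.2189e-9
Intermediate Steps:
T = 39867 (T = 411*97 = 39867)
1/(T + v(732)) = 1/(39867 + 1531*732**2) = 1/(39867 + 1531*535824) = 1/(39867 + 820346544) = 1/820386411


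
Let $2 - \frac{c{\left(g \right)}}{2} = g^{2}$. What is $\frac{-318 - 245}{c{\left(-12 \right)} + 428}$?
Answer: $- \frac{563}{144} \approx -3.9097$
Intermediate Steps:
$c{\left(g \right)} = 4 - 2 g^{2}$
$\frac{-318 - 245}{c{\left(-12 \right)} + 428} = \frac{-318 - 245}{\left(4 - 2 \left(-12\right)^{2}\right) + 428} = - \frac{563}{\left(4 - 288\right) + 428} = - \frac{563}{-284 + 428} = - \frac{563}{144}$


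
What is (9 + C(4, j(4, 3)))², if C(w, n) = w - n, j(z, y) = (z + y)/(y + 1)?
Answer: 2025/16 ≈ 126.56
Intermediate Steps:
j(z, y) = (y + z)/(1 + y)
(9 + C(4, j(4, 3)))² = (9 + (4 - (3 + 4)/(1 + 3)))² = (9 + (4 - 7/4))² = (9 + 9/4)² = (45/4)² = 2025/16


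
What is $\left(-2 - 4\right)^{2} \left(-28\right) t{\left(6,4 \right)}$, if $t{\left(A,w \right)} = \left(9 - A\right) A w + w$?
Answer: $-76608$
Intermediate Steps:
$t{\left(A,w \right)} = w + A w \left(9 - A\right)$ ($t{\left(A,w \right)} = A \left(9 - A\right) w + w = A w \left(9 - A\right) + w = w + A w \left(9 - A\right)$)
$\left(-2 - 4\right)^{2} \left(-28\right) t{\left(6,4 \right)} = \left(-2 - 4\right)^{2} \left(-28\right) 4 \left(1 - 6^{2} + 9 \cdot 6\right) = \left(-6\right)^{2} \left(-28\right) 4 \left(1 - 36 + 54\right) = 36 \left(-28\right) 4 \left(1 - 36 + 54\right) = - 1008 \cdot 4 \cdot 19 = \left(-1008\right) 76 = -76608$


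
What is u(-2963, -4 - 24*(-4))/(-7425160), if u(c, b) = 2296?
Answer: -287/928145 ≈ -0.00030922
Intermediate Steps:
u(-2963, -4 - 24*(-4))/(-7425160) = 2296/(-7425160) = 2296*(-1/7425160) = -287/928145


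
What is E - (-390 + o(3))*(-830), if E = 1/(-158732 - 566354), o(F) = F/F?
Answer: -234108516821/725086 ≈ -3.2287e+5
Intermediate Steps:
o(F) = 1
E = -1/725086 (E = 1/(-725086) = -1/725086 ≈ -1.3791e-6)
E - (-390 + o(3))*(-830) = -1/725086 - (-390 + 1)*(-830) = -1/725086 - (-389)*(-830) = -1/725086 - 1*322870 = -1/725086 - 322870 = -234108516821/725086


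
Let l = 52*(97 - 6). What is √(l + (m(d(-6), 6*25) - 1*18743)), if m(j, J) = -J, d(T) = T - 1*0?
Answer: 119*I ≈ 119.0*I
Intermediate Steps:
l = 4732 (l = 52*91 = 4732)
d(T) = T (d(T) = T + 0 = T)
√(l + (m(d(-6), 6*25) - 1*18743)) = √(4732 + (-6*25 - 1*18743)) = √(4732 + (-1*150 - 18743)) = √(4732 + (-150 - 18743)) = √(4732 - 18893) = √(-14161) = 119*I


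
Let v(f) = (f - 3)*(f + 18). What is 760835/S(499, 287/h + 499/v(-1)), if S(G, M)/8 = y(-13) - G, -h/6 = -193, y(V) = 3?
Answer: -760835/3968 ≈ -191.74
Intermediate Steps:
v(f) = (-3 + f)*(18 + f)
h = 1158 (h = -6*(-193) = 1158)
S(G, M) = 24 - 8*G (S(G, M) = 8*(3 - G) = 24 - 8*G)
760835/S(499, 287/h + 499/v(-1)) = 760835/(24 - 8*499) = 760835/(24 - 3992) = 760835/(-3968) = 760835*(-1/3968) = -760835/3968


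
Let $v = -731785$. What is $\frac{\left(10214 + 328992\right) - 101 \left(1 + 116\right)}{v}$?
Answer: $- \frac{17231}{38515} \approx -0.44738$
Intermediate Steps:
$\frac{\left(10214 + 328992\right) - 101 \left(1 + 116\right)}{v} = \frac{\left(10214 + 328992\right) - 101 \left(1 + 116\right)}{-731785} = \left(339206 - 11817\right) \left(- \frac{1}{731785}\right) = 327389 \left(- \frac{1}{731785}\right) = - \frac{17231}{38515}$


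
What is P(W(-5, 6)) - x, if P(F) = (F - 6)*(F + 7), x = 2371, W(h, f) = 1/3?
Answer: -21713/9 ≈ -2412.6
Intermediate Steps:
W(h, f) = 1/3
P(F) = (-6 + F)*(7 + F)
P(W(-5, 6)) - x = (-42 + 1/3 + (1/3)**2) - 1*2371 = (-42 + 1/3 + 1/9) - 2371 = -374/9 - 2371 = -21713/9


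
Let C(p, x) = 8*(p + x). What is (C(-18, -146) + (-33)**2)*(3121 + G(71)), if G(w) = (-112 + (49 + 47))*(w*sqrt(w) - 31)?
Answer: -806591 + 253328*sqrt(71) ≈ 1.3280e+6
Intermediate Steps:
G(w) = 496 - 16*w**(3/2) (G(w) = (-112 + 96)*(w**(3/2) - 31) = -16*(-31 + w**(3/2)) = 496 - 16*w**(3/2))
C(p, x) = 8*p + 8*x
(C(-18, -146) + (-33)**2)*(3121 + G(71)) = ((8*(-18) + 8*(-146)) + (-33)**2)*(3121 + (496 - 1136*sqrt(71))) = ((-144 - 1168) + 1089)*(3121 + (496 - 1136*sqrt(71))) = (-1312 + 1089)*(3121 + (496 - 1136*sqrt(71))) = -223*(3617 - 1136*sqrt(71)) = -806591 + 253328*sqrt(71)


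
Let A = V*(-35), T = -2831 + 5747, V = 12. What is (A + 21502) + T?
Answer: 23998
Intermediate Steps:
T = 2916
A = -420 (A = 12*(-35) = -420)
(A + 21502) + T = (-420 + 21502) + 2916 = 21082 + 2916 = 23998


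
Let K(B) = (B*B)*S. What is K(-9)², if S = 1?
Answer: 6561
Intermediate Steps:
K(B) = B² (K(B) = (B*B)*1 = B²*1 = B²)
K(-9)² = ((-9)²)² = 81² = 6561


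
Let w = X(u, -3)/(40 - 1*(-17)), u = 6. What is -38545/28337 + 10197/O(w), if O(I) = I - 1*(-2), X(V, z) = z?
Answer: 5488669226/1048469 ≈ 5234.9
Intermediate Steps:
w = -1/19 (w = -3/(40 - 1*(-17)) = -3/(40 + 17) = -3/57 = -3*1/57 = -1/19 ≈ -0.052632)
O(I) = 2 + I (O(I) = I + 2 = 2 + I)
-38545/28337 + 10197/O(w) = -38545/28337 + 10197/(2 - 1/19) = -38545*1/28337 + 10197/(37/19) = -38545/28337 + 10197*(19/37) = -38545/28337 + 193743/37 = 5488669226/1048469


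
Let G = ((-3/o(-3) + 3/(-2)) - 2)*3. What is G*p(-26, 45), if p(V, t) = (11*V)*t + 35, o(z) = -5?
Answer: 223329/2 ≈ 1.1166e+5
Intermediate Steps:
p(V, t) = 35 + 11*V*t (p(V, t) = 11*V*t + 35 = 35 + 11*V*t)
G = -87/10 (G = ((-3/(-5) + 3/(-2)) - 2)*3 = ((-3*(-1/5) + 3*(-1/2)) - 2)*3 = ((3/5 - 3/2) - 2)*3 = (-9/10 - 2)*3 = -29/10*3 = -87/10 ≈ -8.7000)
G*p(-26, 45) = -87*(35 + 11*(-26)*45)/10 = -87*(35 - 12870)/10 = -87/10*(-12835) = 223329/2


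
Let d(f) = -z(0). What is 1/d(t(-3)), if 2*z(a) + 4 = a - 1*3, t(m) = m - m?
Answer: 2/7 ≈ 0.28571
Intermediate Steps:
t(m) = 0
z(a) = -7/2 + a/2 (z(a) = -2 + (a - 1*3)/2 = -2 + (a - 3)/2 = -2 + (-3 + a)/2 = -2 + (-3/2 + a/2) = -7/2 + a/2)
d(f) = 7/2 (d(f) = -(-7/2 + (1/2)*0) = -(-7/2 + 0) = -1*(-7/2) = 7/2)
1/d(t(-3)) = 1/(7/2) = 2/7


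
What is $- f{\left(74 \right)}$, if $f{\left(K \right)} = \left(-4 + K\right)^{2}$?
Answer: $-4900$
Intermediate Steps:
$- f{\left(74 \right)} = - \left(-4 + 74\right)^{2} = - 70^{2} = \left(-1\right) 4900 = -4900$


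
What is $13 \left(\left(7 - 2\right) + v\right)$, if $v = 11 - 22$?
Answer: $-78$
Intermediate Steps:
$v = -11$
$13 \left(\left(7 - 2\right) + v\right) = 13 \left(\left(7 - 2\right) - 11\right) = 13 \left(5 - 11\right) = 13 \left(-6\right) = -78$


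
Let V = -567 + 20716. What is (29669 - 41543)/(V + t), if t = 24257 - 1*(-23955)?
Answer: -3958/22787 ≈ -0.17370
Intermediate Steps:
t = 48212 (t = 24257 + 23955 = 48212)
V = 20149
(29669 - 41543)/(V + t) = (29669 - 41543)/(20149 + 48212) = -11874/68361 = -11874*1/68361 = -3958/22787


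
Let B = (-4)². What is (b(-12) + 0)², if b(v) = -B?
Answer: 256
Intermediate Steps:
B = 16
b(v) = -16 (b(v) = -1*16 = -16)
(b(-12) + 0)² = (-16 + 0)² = (-16)² = 256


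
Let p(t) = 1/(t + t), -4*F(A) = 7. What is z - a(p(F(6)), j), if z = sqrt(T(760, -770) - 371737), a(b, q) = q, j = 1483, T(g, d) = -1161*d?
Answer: -1483 + sqrt(522233) ≈ -760.34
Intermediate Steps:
F(A) = -7/4 (F(A) = -1/4*7 = -7/4)
p(t) = 1/(2*t)
z = sqrt(522233) (z = sqrt(-1161*(-770) - 371737) = sqrt(893970 - 371737) = sqrt(522233) ≈ 722.66)
z - a(p(F(6)), j) = sqrt(522233) - 1*1483 = sqrt(522233) - 1483 = -1483 + sqrt(522233)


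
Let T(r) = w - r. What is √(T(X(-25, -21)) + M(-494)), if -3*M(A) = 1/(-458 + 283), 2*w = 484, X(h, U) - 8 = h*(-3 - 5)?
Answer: √374871/105 ≈ 5.8311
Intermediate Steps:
X(h, U) = 8 - 8*h (X(h, U) = 8 + h*(-3 - 5) = 8 + h*(-8) = 8 - 8*h)
w = 242 (w = (½)*484 = 242)
T(r) = 242 - r
M(A) = 1/525 (M(A) = -1/(3*(-458 + 283)) = -⅓/(-175) = -⅓*(-1/175) = 1/525)
√(T(X(-25, -21)) + M(-494)) = √((242 - (8 - 8*(-25))) + 1/525) = √((242 - (8 + 200)) + 1/525) = √((242 - 1*208) + 1/525) = √((242 - 208) + 1/525) = √(34 + 1/525) = √(17851/525) = √374871/105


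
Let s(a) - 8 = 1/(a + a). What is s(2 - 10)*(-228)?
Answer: -7239/4 ≈ -1809.8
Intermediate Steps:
s(a) = 8 + 1/(2*a) (s(a) = 8 + 1/(a + a) = 8 + 1/(2*a))
s(2 - 10)*(-228) = (8 + 1/(2*(2 - 10)))*(-228) = (8 + (½)/(-8))*(-228) = (8 + (½)*(-⅛))*(-228) = (8 - 1/16)*(-228) = (127/16)*(-228) = -7239/4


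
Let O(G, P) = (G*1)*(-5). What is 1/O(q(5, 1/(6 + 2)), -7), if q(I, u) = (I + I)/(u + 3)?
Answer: -1/16 ≈ -0.062500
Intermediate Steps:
q(I, u) = 2*I/(3 + u) (q(I, u) = (2*I)/(3 + u) = 2*I/(3 + u))
O(G, P) = -5*G (O(G, P) = G*(-5) = -5*G)
1/O(q(5, 1/(6 + 2)), -7) = 1/(-10*5/(3 + 1/(6 + 2))) = 1/(-10*5/(3 + 1/8)) = 1/(-10*5/(3 + ⅛)) = 1/(-10*5/25/8) = 1/(-10*5*8/25) = 1/(-5*16/5) = 1/(-16) = -1/16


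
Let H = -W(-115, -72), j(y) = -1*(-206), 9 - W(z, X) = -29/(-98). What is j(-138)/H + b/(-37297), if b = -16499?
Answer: -738878189/31814341 ≈ -23.225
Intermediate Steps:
W(z, X) = 853/98 (W(z, X) = 9 - (-29)/(-98) = 9 - (-29)*(-1)/98 = 9 - 1*29/98 = 9 - 29/98 = 853/98)
j(y) = 206
H = -853/98 (H = -1*853/98 = -853/98 ≈ -8.7041)
j(-138)/H + b/(-37297) = 206/(-853/98) - 16499/(-37297) = 206*(-98/853) - 16499*(-1/37297) = -20188/853 + 16499/37297 = -738878189/31814341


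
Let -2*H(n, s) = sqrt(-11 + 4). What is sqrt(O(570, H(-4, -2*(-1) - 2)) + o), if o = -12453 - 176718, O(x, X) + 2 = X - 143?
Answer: sqrt(-757264 - 2*I*sqrt(7))/2 ≈ 0.0015202 - 435.1*I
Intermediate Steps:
H(n, s) = -I*sqrt(7)/2 (H(n, s) = -sqrt(-11 + 4)/2 = -I*sqrt(7)/2)
O(x, X) = -145 + X (O(x, X) = -2 + (X - 143) = -2 + (-143 + X) = -145 + X)
o = -189171
sqrt(O(570, H(-4, -2*(-1) - 2)) + o) = sqrt((-145 - I*sqrt(7)/2) - 189171) = sqrt(-189316 - I*sqrt(7)/2)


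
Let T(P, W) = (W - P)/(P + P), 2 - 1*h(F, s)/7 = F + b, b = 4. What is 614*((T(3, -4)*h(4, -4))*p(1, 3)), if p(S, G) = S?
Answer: 30086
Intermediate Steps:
h(F, s) = -14 - 7*F (h(F, s) = 14 - 7*(F + 4) = 14 - 7*(4 + F) = 14 + (-28 - 7*F) = -14 - 7*F)
T(P, W) = (W - P)/(2*P) (T(P, W) = (W - P)/((2*P)) = (W - P)*(1/(2*P)) = (W - P)/(2*P))
614*((T(3, -4)*h(4, -4))*p(1, 3)) = 614*((((1/2)*(-4 - 1*3)/3)*(-14 - 7*4))*1) = 614*((((1/2)*(1/3)*(-4 - 3))*(-14 - 28))*1) = 614*((((1/2)*(1/3)*(-7))*(-42))*1) = 614*(-7/6*(-42)*1) = 614*(49*1) = 614*49 = 30086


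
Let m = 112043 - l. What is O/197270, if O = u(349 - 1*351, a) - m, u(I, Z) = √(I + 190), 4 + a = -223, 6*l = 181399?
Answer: -490859/1183620 + √47/98635 ≈ -0.41464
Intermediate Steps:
l = 181399/6 (l = (⅙)*181399 = 181399/6 ≈ 30233.)
a = -227 (a = -4 - 223 = -227)
u(I, Z) = √(190 + I)
m = 490859/6 (m = 112043 - 1*181399/6 = 112043 - 181399/6 = 490859/6 ≈ 81810.)
O = -490859/6 + 2*√47 (O = √(190 + (349 - 1*351)) - 1*490859/6 = √(190 + (349 - 351)) - 490859/6 = √(190 - 2) - 490859/6 = √188 - 490859/6 = 2*√47 - 490859/6 = -490859/6 + 2*√47 ≈ -81796.)
O/197270 = (-490859/6 + 2*√47)/197270 = (-490859/6 + 2*√47)*(1/197270) = -490859/1183620 + √47/98635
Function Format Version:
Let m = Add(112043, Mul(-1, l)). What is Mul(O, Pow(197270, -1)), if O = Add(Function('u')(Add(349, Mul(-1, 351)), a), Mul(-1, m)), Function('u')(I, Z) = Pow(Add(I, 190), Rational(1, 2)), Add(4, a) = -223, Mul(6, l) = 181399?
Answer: Add(Rational(-490859, 1183620), Mul(Rational(1, 98635), Pow(47, Rational(1, 2)))) ≈ -0.41464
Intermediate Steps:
l = Rational(181399, 6) (l = Mul(Rational(1, 6), 181399) = Rational(181399, 6) ≈ 30233.)
a = -227 (a = Add(-4, -223) = -227)
Function('u')(I, Z) = Pow(Add(190, I), Rational(1, 2))
m = Rational(490859, 6) (m = Add(112043, Mul(-1, Rational(181399, 6))) = Add(112043, Rational(-181399, 6)) = Rational(490859, 6) ≈ 81810.)
O = Add(Rational(-490859, 6), Mul(2, Pow(47, Rational(1, 2)))) (O = Add(Pow(Add(190, Add(349, Mul(-1, 351))), Rational(1, 2)), Mul(-1, Rational(490859, 6))) = Add(Pow(Add(190, Add(349, -351)), Rational(1, 2)), Rational(-490859, 6)) = Add(Pow(Add(190, -2), Rational(1, 2)), Rational(-490859, 6)) = Add(Pow(188, Rational(1, 2)), Rational(-490859, 6)) = Add(Mul(2, Pow(47, Rational(1, 2))), Rational(-490859, 6)) = Add(Rational(-490859, 6), Mul(2, Pow(47, Rational(1, 2)))) ≈ -81796.)
Mul(O, Pow(197270, -1)) = Mul(Add(Rational(-490859, 6), Mul(2, Pow(47, Rational(1, 2)))), Pow(197270, -1)) = Mul(Add(Rational(-490859, 6), Mul(2, Pow(47, Rational(1, 2)))), Rational(1, 197270)) = Add(Rational(-490859, 1183620), Mul(Rational(1, 98635), Pow(47, Rational(1, 2))))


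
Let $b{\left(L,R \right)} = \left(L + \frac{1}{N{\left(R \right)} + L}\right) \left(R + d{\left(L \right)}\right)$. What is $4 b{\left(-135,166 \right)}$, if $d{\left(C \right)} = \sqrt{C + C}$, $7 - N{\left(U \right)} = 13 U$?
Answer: $- \frac{102458852}{1143} - \frac{617222 i \sqrt{30}}{381} \approx -89640.0 - 8873.1 i$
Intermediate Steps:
$N{\left(U \right)} = 7 - 13 U$
$d{\left(C \right)} = \sqrt{2} \sqrt{C}$ ($d{\left(C \right)} = \sqrt{2 C} = \sqrt{2} \sqrt{C}$)
$b{\left(L,R \right)} = \left(L + \frac{1}{7 + L - 13 R}\right) \left(R + \sqrt{2} \sqrt{L}\right)$ ($b{\left(L,R \right)} = \left(L + \frac{1}{\left(7 - 13 R\right) + L}\right) \left(R + \sqrt{2} \sqrt{L}\right) = \left(L + \frac{1}{7 + L - 13 R}\right) \left(R + \sqrt{2} \sqrt{L}\right)$)
$4 b{\left(-135,166 \right)} = 4 \frac{166 + 166 \left(-135\right)^{2} + \sqrt{2} \sqrt{-135} + \sqrt{2} \left(-135\right)^{\frac{5}{2}} + \sqrt{2} \left(-135\right)^{\frac{3}{2}} \left(7 - 2158\right) - \left(-135\right) 166 \left(-7 + 13 \cdot 166\right)}{7 - 135 - 2158} = 4 \frac{166 + 166 \cdot 18225 + \sqrt{2} \cdot 3 i \sqrt{15} + \sqrt{2} \cdot 54675 i \sqrt{15} + \sqrt{2} \left(- 405 i \sqrt{15}\right) \left(7 - 2158\right) - \left(-135\right) 166 \left(-7 + 2158\right)}{7 - 135 - 2158} = 4 \frac{166 + 3025350 + 3 i \sqrt{30} + 54675 i \sqrt{30} + \sqrt{2} \left(- 405 i \sqrt{15}\right) \left(-2151\right) - \left(-135\right) 166 \cdot 2151}{-2286} = 4 \left(- \frac{166 + 3025350 + 3 i \sqrt{30} + 54675 i \sqrt{30} + 871155 i \sqrt{30} + 48203910}{2286}\right) = 4 \left(- \frac{51229426 + 925833 i \sqrt{30}}{2286}\right) = 4 \left(- \frac{25614713}{1143} - \frac{308611 i \sqrt{30}}{762}\right) = - \frac{102458852}{1143} - \frac{617222 i \sqrt{30}}{381}$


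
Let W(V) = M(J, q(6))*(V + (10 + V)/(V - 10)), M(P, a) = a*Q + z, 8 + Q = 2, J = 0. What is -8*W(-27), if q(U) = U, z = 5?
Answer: -243536/37 ≈ -6582.1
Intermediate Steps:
Q = -6 (Q = -8 + 2 = -6)
M(P, a) = 5 - 6*a (M(P, a) = a*(-6) + 5 = -6*a + 5 = 5 - 6*a)
W(V) = -31*V - 31*(10 + V)/(-10 + V) (W(V) = (5 - 6*6)*(V + (10 + V)/(V - 10)) = (5 - 36)*(V + (10 + V)/(-10 + V)) = -31*(V + (10 + V)/(-10 + V)) = -31*V - 31*(10 + V)/(-10 + V))
-8*W(-27) = -248*(-10 - 1*(-27)² + 9*(-27))/(-10 - 27) = -248*(-10 - 1*729 - 243)/(-37) = -248*(-1)*(-10 - 729 - 243)/37 = -248*(-1)*(-982)/37 = -8*30442/37 = -243536/37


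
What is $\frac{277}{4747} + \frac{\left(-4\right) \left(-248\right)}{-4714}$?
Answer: $- \frac{1701623}{11188679} \approx -0.15208$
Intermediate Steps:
$\frac{277}{4747} + \frac{\left(-4\right) \left(-248\right)}{-4714} = 277 \cdot \frac{1}{4747} + 992 \left(- \frac{1}{4714}\right) = \frac{277}{4747} - \frac{496}{2357} = - \frac{1701623}{11188679}$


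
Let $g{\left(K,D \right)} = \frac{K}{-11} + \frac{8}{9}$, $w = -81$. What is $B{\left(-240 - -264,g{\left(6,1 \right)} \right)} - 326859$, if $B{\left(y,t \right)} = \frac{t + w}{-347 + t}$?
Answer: $- \frac{11217466036}{34319} \approx -3.2686 \cdot 10^{5}$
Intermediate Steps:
$g{\left(K,D \right)} = \frac{8}{9} - \frac{K}{11}$ ($g{\left(K,D \right)} = K \left(- \frac{1}{11}\right) + 8 \cdot \frac{1}{9} = - \frac{K}{11} + \frac{8}{9} = \frac{8}{9} - \frac{K}{11}$)
$B{\left(y,t \right)} = \frac{-81 + t}{-347 + t}$ ($B{\left(y,t \right)} = \frac{t - 81}{-347 + t} = \frac{-81 + t}{-347 + t}$)
$B{\left(-240 - -264,g{\left(6,1 \right)} \right)} - 326859 = \frac{-81 + \left(\frac{8}{9} - \frac{6}{11}\right)}{-347 + \left(\frac{8}{9} - \frac{6}{11}\right)} - 326859 = \frac{-81 + \frac{34}{99}}{-347 + \frac{34}{99}} - 326859 = \frac{1}{- \frac{34319}{99}} \left(- \frac{7985}{99}\right) - 326859 = \left(- \frac{99}{34319}\right) \left(- \frac{7985}{99}\right) - 326859 = \frac{7985}{34319} - 326859 = - \frac{11217466036}{34319}$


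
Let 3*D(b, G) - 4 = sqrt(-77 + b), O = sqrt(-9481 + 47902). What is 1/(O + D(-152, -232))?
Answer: 3/(4 + 9*sqrt(4269) + I*sqrt(229)) ≈ 0.0050639 - 0.00012944*I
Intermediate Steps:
O = 3*sqrt(4269) (O = sqrt(38421) = 3*sqrt(4269) ≈ 196.01)
D(b, G) = 4/3 + sqrt(-77 + b)/3
1/(O + D(-152, -232)) = 1/(3*sqrt(4269) + (4/3 + sqrt(-77 - 152)/3)) = 1/(3*sqrt(4269) + (4/3 + sqrt(-229)/3)) = 1/(3*sqrt(4269) + (4/3 + (I*sqrt(229))/3)) = 1/(3*sqrt(4269) + (4/3 + I*sqrt(229)/3)) = 1/(4/3 + 3*sqrt(4269) + I*sqrt(229)/3)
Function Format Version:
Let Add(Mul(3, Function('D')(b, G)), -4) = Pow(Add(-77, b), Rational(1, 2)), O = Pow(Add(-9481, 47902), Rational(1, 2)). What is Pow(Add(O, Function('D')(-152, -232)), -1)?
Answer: Mul(3, Pow(Add(4, Mul(9, Pow(4269, Rational(1, 2))), Mul(I, Pow(229, Rational(1, 2)))), -1)) ≈ Add(0.0050639, Mul(-0.00012944, I))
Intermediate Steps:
O = Mul(3, Pow(4269, Rational(1, 2))) (O = Pow(38421, Rational(1, 2)) = Mul(3, Pow(4269, Rational(1, 2))) ≈ 196.01)
Function('D')(b, G) = Add(Rational(4, 3), Mul(Rational(1, 3), Pow(Add(-77, b), Rational(1, 2))))
Pow(Add(O, Function('D')(-152, -232)), -1) = Pow(Add(Mul(3, Pow(4269, Rational(1, 2))), Add(Rational(4, 3), Mul(Rational(1, 3), Pow(Add(-77, -152), Rational(1, 2))))), -1) = Pow(Add(Mul(3, Pow(4269, Rational(1, 2))), Add(Rational(4, 3), Mul(Rational(1, 3), Pow(-229, Rational(1, 2))))), -1) = Pow(Add(Mul(3, Pow(4269, Rational(1, 2))), Add(Rational(4, 3), Mul(Rational(1, 3), Mul(I, Pow(229, Rational(1, 2)))))), -1) = Pow(Add(Mul(3, Pow(4269, Rational(1, 2))), Add(Rational(4, 3), Mul(Rational(1, 3), I, Pow(229, Rational(1, 2))))), -1) = Pow(Add(Rational(4, 3), Mul(3, Pow(4269, Rational(1, 2))), Mul(Rational(1, 3), I, Pow(229, Rational(1, 2)))), -1)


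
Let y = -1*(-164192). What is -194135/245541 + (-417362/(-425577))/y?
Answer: -2260890091724833/2859584350227024 ≈ -0.79064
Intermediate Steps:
y = 164192
-194135/245541 + (-417362/(-425577))/y = -194135/245541 - 417362/(-425577)/164192 = -194135*1/245541 - 417362*(-1/425577)*(1/164192) = -194135/245541 + (417362/425577)*(1/164192) = -194135/245541 + 208681/34938169392 = -2260890091724833/2859584350227024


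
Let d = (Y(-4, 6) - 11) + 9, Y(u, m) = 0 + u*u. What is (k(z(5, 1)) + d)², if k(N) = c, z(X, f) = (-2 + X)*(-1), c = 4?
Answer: 324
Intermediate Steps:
z(X, f) = 2 - X
Y(u, m) = u² (Y(u, m) = 0 + u² = u²)
k(N) = 4
d = 14 (d = ((-4)² - 11) + 9 = (16 - 11) + 9 = 5 + 9 = 14)
(k(z(5, 1)) + d)² = (4 + 14)² = 18² = 324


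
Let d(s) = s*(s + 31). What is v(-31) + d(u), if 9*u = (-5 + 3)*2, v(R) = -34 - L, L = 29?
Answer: -6203/81 ≈ -76.580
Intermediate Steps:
v(R) = -63 (v(R) = -34 - 1*29 = -34 - 29 = -63)
u = -4/9 (u = ((-5 + 3)*2)/9 = (-2*2)/9 = (⅑)*(-4) = -4/9 ≈ -0.44444)
d(s) = s*(31 + s)
v(-31) + d(u) = -63 - 4*(31 - 4/9)/9 = -63 - 4/9*275/9 = -63 - 1100/81 = -6203/81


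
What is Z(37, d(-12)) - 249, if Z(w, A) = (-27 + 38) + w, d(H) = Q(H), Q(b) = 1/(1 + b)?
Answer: -201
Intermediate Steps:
d(H) = 1/(1 + H)
Z(w, A) = 11 + w
Z(37, d(-12)) - 249 = (11 + 37) - 249 = 48 - 249 = -201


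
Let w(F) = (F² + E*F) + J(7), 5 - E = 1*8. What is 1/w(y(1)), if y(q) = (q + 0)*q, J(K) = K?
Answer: ⅕ ≈ 0.20000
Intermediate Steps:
y(q) = q² (y(q) = q*q = q²)
E = -3 (E = 5 - 8 = -3)
w(F) = 7 + F² - 3*F (w(F) = (F² - 3*F) + 7 = 7 + F² - 3*F)
1/w(y(1)) = 1/(7 + (1²)² - 3*1²) = 1/(7 + 1² - 3*1) = 1/(7 + 1 - 3) = 1/5 = ⅕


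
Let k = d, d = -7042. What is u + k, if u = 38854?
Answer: 31812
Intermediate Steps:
k = -7042
u + k = 38854 - 7042 = 31812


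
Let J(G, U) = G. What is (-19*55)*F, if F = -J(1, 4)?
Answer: 1045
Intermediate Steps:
F = -1 (F = -1*1 = -1)
(-19*55)*F = -19*55*(-1) = -1045*(-1) = 1045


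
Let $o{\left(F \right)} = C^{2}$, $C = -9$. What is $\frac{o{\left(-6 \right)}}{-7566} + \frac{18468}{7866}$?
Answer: $\frac{135567}{58006} \approx 2.3371$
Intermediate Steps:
$o{\left(F \right)} = 81$ ($o{\left(F \right)} = \left(-9\right)^{2} = 81$)
$\frac{o{\left(-6 \right)}}{-7566} + \frac{18468}{7866} = \frac{81}{-7566} + \frac{18468}{7866} = 81 \left(- \frac{1}{7566}\right) + 18468 \cdot \frac{1}{7866} = - \frac{27}{2522} + \frac{54}{23} = \frac{135567}{58006}$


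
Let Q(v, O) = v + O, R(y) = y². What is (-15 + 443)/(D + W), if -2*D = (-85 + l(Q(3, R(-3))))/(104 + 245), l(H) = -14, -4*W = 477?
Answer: -597488/166275 ≈ -3.5934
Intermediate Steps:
W = -477/4 (W = -¼*477 = -477/4 ≈ -119.25)
Q(v, O) = O + v
D = 99/698 (D = -(-85 - 14)/(2*(104 + 245)) = -(-99)/(2*349) = -½*(-99/349) = 99/698 ≈ 0.14183)
(-15 + 443)/(D + W) = (-15 + 443)/(99/698 - 477/4) = 428/(-166275/1396) = 428*(-1396/166275) = -597488/166275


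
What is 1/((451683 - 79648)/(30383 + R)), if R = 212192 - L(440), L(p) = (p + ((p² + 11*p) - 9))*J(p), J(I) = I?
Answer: -17452133/74407 ≈ -234.55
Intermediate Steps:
L(p) = p*(-9 + p² + 12*p) (L(p) = (p + ((p² + 11*p) - 9))*p = (p + (-9 + p² + 11*p))*p = (-9 + p² + 12*p)*p = p*(-9 + p² + 12*p))
R = -87291048 (R = 212192 - 440*(-9 + 440² + 12*440) = 212192 - 440*(-9 + 193600 + 5280) = 212192 - 440*198871 = 212192 - 1*87503240 = 212192 - 87503240 = -87291048)
1/((451683 - 79648)/(30383 + R)) = 1/((451683 - 79648)/(30383 - 87291048)) = 1/(372035/(-87260665)) = 1/(372035*(-1/87260665)) = 1/(-74407/17452133) = -17452133/74407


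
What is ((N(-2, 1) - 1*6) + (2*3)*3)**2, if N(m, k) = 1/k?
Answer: 169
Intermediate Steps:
N(m, k) = 1/k
((N(-2, 1) - 1*6) + (2*3)*3)**2 = ((1/1 - 1*6) + (2*3)*3)**2 = ((1 - 6) + 6*3)**2 = (-5 + 18)**2 = 13**2 = 169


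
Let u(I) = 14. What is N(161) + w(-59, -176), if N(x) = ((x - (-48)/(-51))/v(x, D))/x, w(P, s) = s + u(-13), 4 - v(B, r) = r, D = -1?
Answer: -2214249/13685 ≈ -161.80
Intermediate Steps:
v(B, r) = 4 - r
w(P, s) = 14 + s (w(P, s) = s + 14 = 14 + s)
N(x) = (-16/85 + x/5)/x (N(x) = ((x - (-48)/(-51))/(4 - 1*(-1)))/x = ((x - (-48)*(-1)/51)/(4 + 1))/x = ((x - 1*16/17)/5)/x = ((x - 16/17)*(1/5))/x = ((-16/17 + x)*(1/5))/x = (-16/85 + x/5)/x)
N(161) + w(-59, -176) = (1/85)*(-16 + 17*161)/161 + (14 - 176) = (1/85)*(1/161)*(-16 + 2737) - 162 = (1/85)*(1/161)*2721 - 162 = 2721/13685 - 162 = -2214249/13685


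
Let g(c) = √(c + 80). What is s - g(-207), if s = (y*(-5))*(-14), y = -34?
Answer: -2380 - I*√127 ≈ -2380.0 - 11.269*I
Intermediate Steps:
g(c) = √(80 + c)
s = -2380 (s = -34*(-5)*(-14) = 170*(-14) = -2380)
s - g(-207) = -2380 - √(80 - 207) = -2380 - √(-127) = -2380 - I*√127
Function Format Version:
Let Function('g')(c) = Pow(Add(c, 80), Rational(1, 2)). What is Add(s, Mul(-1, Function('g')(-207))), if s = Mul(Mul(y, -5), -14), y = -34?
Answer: Add(-2380, Mul(-1, I, Pow(127, Rational(1, 2)))) ≈ Add(-2380.0, Mul(-11.269, I))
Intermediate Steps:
Function('g')(c) = Pow(Add(80, c), Rational(1, 2))
s = -2380 (s = Mul(Mul(-34, -5), -14) = Mul(170, -14) = -2380)
Add(s, Mul(-1, Function('g')(-207))) = Add(-2380, Mul(-1, Pow(Add(80, -207), Rational(1, 2)))) = Add(-2380, Mul(-1, Pow(-127, Rational(1, 2)))) = Add(-2380, Mul(-1, Mul(I, Pow(127, Rational(1, 2))))) = Add(-2380, Mul(-1, I, Pow(127, Rational(1, 2))))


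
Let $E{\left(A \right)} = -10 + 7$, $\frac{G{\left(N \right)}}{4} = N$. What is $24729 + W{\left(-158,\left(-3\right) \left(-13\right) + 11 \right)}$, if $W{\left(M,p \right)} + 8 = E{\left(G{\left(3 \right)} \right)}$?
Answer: $24718$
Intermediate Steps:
$G{\left(N \right)} = 4 N$
$E{\left(A \right)} = -3$
$W{\left(M,p \right)} = -11$ ($W{\left(M,p \right)} = -8 - 3 = -11$)
$24729 + W{\left(-158,\left(-3\right) \left(-13\right) + 11 \right)} = 24729 - 11 = 24718$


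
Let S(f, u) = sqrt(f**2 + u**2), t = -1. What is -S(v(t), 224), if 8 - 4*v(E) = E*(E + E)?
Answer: -sqrt(200713)/2 ≈ -224.01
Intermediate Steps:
v(E) = 2 - E**2/2 (v(E) = 2 - E*(E + E)/4 = 2 - E*2*E/4 = 2 - E**2/2)
-S(v(t), 224) = -sqrt((2 - 1/2*(-1)**2)**2 + 224**2) = -sqrt((2 - 1/2*1)**2 + 50176) = -sqrt((2 - 1/2)**2 + 50176) = -sqrt((3/2)**2 + 50176) = -sqrt(9/4 + 50176) = -sqrt(200713/4) = -sqrt(200713)/2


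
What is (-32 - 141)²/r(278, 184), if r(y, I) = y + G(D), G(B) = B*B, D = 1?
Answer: 29929/279 ≈ 107.27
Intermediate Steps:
G(B) = B²
r(y, I) = 1 + y (r(y, I) = y + 1² = y + 1 = 1 + y)
(-32 - 141)²/r(278, 184) = (-32 - 141)²/(1 + 278) = (-173)²/279 = 29929*(1/279) = 29929/279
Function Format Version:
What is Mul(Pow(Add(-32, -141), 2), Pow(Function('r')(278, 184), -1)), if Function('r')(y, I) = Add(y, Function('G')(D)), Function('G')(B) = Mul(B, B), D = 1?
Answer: Rational(29929, 279) ≈ 107.27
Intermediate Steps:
Function('G')(B) = Pow(B, 2)
Function('r')(y, I) = Add(1, y) (Function('r')(y, I) = Add(y, Pow(1, 2)) = Add(y, 1) = Add(1, y))
Mul(Pow(Add(-32, -141), 2), Pow(Function('r')(278, 184), -1)) = Mul(Pow(Add(-32, -141), 2), Pow(Add(1, 278), -1)) = Mul(Pow(-173, 2), Pow(279, -1)) = Mul(29929, Rational(1, 279)) = Rational(29929, 279)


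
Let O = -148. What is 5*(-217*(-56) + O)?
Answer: 60020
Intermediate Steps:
5*(-217*(-56) + O) = 5*(-217*(-56) - 148) = 5*(12152 - 148) = 5*12004 = 60020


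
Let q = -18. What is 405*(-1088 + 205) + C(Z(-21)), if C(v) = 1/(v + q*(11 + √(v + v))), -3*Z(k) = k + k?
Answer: -1107891293/3098 + 9*√7/6196 ≈ -3.5762e+5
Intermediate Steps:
Z(k) = -2*k/3 (Z(k) = -(k + k)/3 = -2*k/3)
C(v) = 1/(-198 + v - 18*√2*√v) (C(v) = 1/(v - 18*(11 + √(v + v))) = 1/(v - 18*(11 + √(2*v))) = 1/(v - 18*(11 + √2*√v)) = 1/(v + (-198 - 18*√2*√v)) = 1/(-198 + v - 18*√2*√v))
405*(-1088 + 205) + C(Z(-21)) = 405*(-1088 + 205) + 1/(-198 - ⅔*(-21) - 18*√2*√(-⅔*(-21))) = 405*(-883) + 1/(-198 + 14 - 18*√2*√14) = -357615 + 1/(-198 + 14 - 36*√7) = -357615 + 1/(-184 - 36*√7)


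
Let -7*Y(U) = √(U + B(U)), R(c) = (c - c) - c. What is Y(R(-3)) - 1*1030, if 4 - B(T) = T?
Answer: -7212/7 ≈ -1030.3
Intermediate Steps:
B(T) = 4 - T
R(c) = -c (R(c) = 0 - c = -c)
Y(U) = -2/7 (Y(U) = -√(U + (4 - U))/7 = -√4/7 = -⅐*2 = -2/7)
Y(R(-3)) - 1*1030 = -2/7 - 1*1030 = -2/7 - 1030 = -7212/7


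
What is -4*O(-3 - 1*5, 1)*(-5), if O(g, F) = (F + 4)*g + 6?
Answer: -680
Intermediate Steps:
O(g, F) = 6 + g*(4 + F) (O(g, F) = (4 + F)*g + 6 = g*(4 + F) + 6 = 6 + g*(4 + F))
-4*O(-3 - 1*5, 1)*(-5) = -4*(6 + 4*(-3 - 1*5) + 1*(-3 - 1*5))*(-5) = -4*(6 + 4*(-3 - 5) + 1*(-3 - 5))*(-5) = -4*(6 + 4*(-8) + 1*(-8))*(-5) = -4*(6 - 32 - 8)*(-5) = -4*(-34)*(-5) = 136*(-5) = -680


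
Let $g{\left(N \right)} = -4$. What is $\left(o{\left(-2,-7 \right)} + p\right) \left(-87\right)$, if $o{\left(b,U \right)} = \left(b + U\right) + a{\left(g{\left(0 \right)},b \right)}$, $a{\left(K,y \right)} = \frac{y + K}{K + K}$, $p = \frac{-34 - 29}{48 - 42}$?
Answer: $\frac{6525}{4} \approx 1631.3$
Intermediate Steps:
$p = - \frac{21}{2}$ ($p = - \frac{63}{6} = \left(-63\right) \frac{1}{6} = - \frac{21}{2} \approx -10.5$)
$a{\left(K,y \right)} = \frac{K + y}{2 K}$
$o{\left(b,U \right)} = \frac{1}{2} + U + \frac{7 b}{8}$ ($o{\left(b,U \right)} = \left(b + U\right) + \frac{-4 + b}{2 \left(-4\right)} = \left(U + b\right) + \frac{1}{2} \left(- \frac{1}{4}\right) \left(-4 + b\right) = \left(U + b\right) - \left(- \frac{1}{2} + \frac{b}{8}\right) = \frac{1}{2} + U + \frac{7 b}{8}$)
$\left(o{\left(-2,-7 \right)} + p\right) \left(-87\right) = \left(\left(\frac{1}{2} - 7 + \frac{7}{8} \left(-2\right)\right) - \frac{21}{2}\right) \left(-87\right) = \left(\left(\frac{1}{2} - 7 - \frac{7}{4}\right) - \frac{21}{2}\right) \left(-87\right) = \left(- \frac{33}{4} - \frac{21}{2}\right) \left(-87\right) = \left(- \frac{75}{4}\right) \left(-87\right) = \frac{6525}{4}$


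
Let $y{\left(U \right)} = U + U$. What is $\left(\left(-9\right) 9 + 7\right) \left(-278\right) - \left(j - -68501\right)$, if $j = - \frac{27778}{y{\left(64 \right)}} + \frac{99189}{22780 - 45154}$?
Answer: $- \frac{3795231109}{79552} \approx -47708.0$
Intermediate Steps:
$y{\left(U \right)} = 2 U$
$j = - \frac{17616699}{79552}$ ($j = - \frac{27778}{2 \cdot 64} + \frac{99189}{22780 - 45154} = - \frac{27778}{128} + \frac{99189}{22780 - 45154} = \left(-27778\right) \frac{1}{128} + \frac{99189}{-22374} = - \frac{13889}{64} + 99189 \left(- \frac{1}{22374}\right) = - \frac{13889}{64} - \frac{11021}{2486} = - \frac{17616699}{79552} \approx -221.45$)
$\left(\left(-9\right) 9 + 7\right) \left(-278\right) - \left(j - -68501\right) = \left(\left(-9\right) 9 + 7\right) \left(-278\right) - \left(- \frac{17616699}{79552} - -68501\right) = \left(-81 + 7\right) \left(-278\right) - \left(- \frac{17616699}{79552} + 68501\right) = \left(-74\right) \left(-278\right) - \frac{5431774853}{79552} = 20572 - \frac{5431774853}{79552} = - \frac{3795231109}{79552}$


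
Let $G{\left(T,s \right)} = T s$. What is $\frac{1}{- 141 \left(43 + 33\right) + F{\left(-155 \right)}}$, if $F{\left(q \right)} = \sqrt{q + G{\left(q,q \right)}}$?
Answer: $- \frac{5358}{57404393} - \frac{\sqrt{23870}}{114808786} \approx -9.4683 \cdot 10^{-5}$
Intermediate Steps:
$F{\left(q \right)} = \sqrt{q + q^{2}}$ ($F{\left(q \right)} = \sqrt{q + q q} = \sqrt{q + q^{2}}$)
$\frac{1}{- 141 \left(43 + 33\right) + F{\left(-155 \right)}} = \frac{1}{- 141 \left(43 + 33\right) + \sqrt{- 155 \left(1 - 155\right)}} = \frac{1}{\left(-141\right) 76 + \sqrt{\left(-155\right) \left(-154\right)}} = \frac{1}{-10716 + \sqrt{23870}}$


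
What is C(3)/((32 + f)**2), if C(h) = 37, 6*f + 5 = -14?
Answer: 1332/29929 ≈ 0.044505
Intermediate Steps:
f = -19/6 (f = -5/6 + (1/6)*(-14) = -5/6 - 7/3 = -19/6 ≈ -3.1667)
C(3)/((32 + f)**2) = 37/((32 - 19/6)**2) = 37/((173/6)**2) = 37/(29929/36) = 37*(36/29929) = 1332/29929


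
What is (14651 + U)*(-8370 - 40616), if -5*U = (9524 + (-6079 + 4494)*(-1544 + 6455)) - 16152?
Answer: -385216988548/5 ≈ -7.7043e+10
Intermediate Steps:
U = 7790563/5 (U = -((9524 + (-6079 + 4494)*(-1544 + 6455)) - 16152)/5 = -((9524 - 1585*4911) - 16152)/5 = -((9524 - 7783935) - 16152)/5 = -(-7774411 - 16152)/5 = -⅕*(-7790563) = 7790563/5 ≈ 1.5581e+6)
(14651 + U)*(-8370 - 40616) = (14651 + 7790563/5)*(-8370 - 40616) = (7863818/5)*(-48986) = -385216988548/5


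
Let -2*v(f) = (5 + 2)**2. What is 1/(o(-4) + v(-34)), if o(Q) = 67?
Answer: 2/85 ≈ 0.023529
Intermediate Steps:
v(f) = -49/2 (v(f) = -(5 + 2)**2/2 = -1/2*7**2 = -1/2*49 = -49/2)
1/(o(-4) + v(-34)) = 1/(67 - 49/2) = 1/(85/2) = 2/85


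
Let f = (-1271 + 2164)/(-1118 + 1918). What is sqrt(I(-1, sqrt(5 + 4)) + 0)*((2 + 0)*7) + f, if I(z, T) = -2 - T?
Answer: 893/800 + 14*I*sqrt(5) ≈ 1.1162 + 31.305*I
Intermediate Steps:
f = 893/800 ≈ 1.1162
sqrt(I(-1, sqrt(5 + 4)) + 0)*((2 + 0)*7) + f = sqrt((-2 - sqrt(5 + 4)) + 0)*((2 + 0)*7) + 893/800 = sqrt((-2 - sqrt(9)) + 0)*(2*7) + 893/800 = sqrt((-2 - 1*3) + 0)*14 + 893/800 = sqrt((-2 - 3) + 0)*14 + 893/800 = sqrt(-5 + 0)*14 + 893/800 = sqrt(-5)*14 + 893/800 = (I*sqrt(5))*14 + 893/800 = 14*I*sqrt(5) + 893/800 = 893/800 + 14*I*sqrt(5)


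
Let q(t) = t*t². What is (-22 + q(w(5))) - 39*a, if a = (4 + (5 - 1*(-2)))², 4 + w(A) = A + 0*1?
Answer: -4740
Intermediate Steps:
w(A) = -4 + A (w(A) = -4 + (A + 0*1) = -4 + (A + 0) = -4 + A)
a = 121 (a = (4 + (5 + 2))² = (4 + 7)² = 11² = 121)
q(t) = t³
(-22 + q(w(5))) - 39*a = (-22 + (-4 + 5)³) - 39*121 = (-22 + 1³) - 4719 = (-22 + 1) - 4719 = -21 - 4719 = -4740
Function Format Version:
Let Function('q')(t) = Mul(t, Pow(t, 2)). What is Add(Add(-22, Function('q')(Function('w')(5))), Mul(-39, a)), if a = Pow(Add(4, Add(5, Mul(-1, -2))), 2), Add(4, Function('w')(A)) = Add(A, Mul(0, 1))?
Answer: -4740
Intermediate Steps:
Function('w')(A) = Add(-4, A) (Function('w')(A) = Add(-4, Add(A, Mul(0, 1))) = Add(-4, Add(A, 0)) = Add(-4, A))
a = 121 (a = Pow(Add(4, Add(5, 2)), 2) = Pow(Add(4, 7), 2) = Pow(11, 2) = 121)
Function('q')(t) = Pow(t, 3)
Add(Add(-22, Function('q')(Function('w')(5))), Mul(-39, a)) = Add(Add(-22, Pow(Add(-4, 5), 3)), Mul(-39, 121)) = Add(Add(-22, Pow(1, 3)), -4719) = Add(Add(-22, 1), -4719) = Add(-21, -4719) = -4740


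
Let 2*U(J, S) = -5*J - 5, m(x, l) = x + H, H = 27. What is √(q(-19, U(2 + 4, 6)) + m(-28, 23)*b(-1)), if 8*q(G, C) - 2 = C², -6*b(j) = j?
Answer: √22098/24 ≈ 6.1939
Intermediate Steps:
m(x, l) = 27 + x (m(x, l) = x + 27 = 27 + x)
U(J, S) = -5/2 - 5*J/2 (U(J, S) = (-5*J - 5)/2 = (-5 - 5*J)/2 = -5/2 - 5*J/2)
b(j) = -j/6
q(G, C) = ¼ + C²/8
√(q(-19, U(2 + 4, 6)) + m(-28, 23)*b(-1)) = √((¼ + (-5/2 - 5*(2 + 4)/2)²/8) + (27 - 28)*(-⅙*(-1))) = √((¼ + (-5/2 - 5/2*6)²/8) - 1*⅙) = √((¼ + (-5/2 - 15)²/8) - ⅙) = √((¼ + (-35/2)²/8) - ⅙) = √((¼ + (⅛)*(1225/4)) - ⅙) = √((¼ + 1225/32) - ⅙) = √(1233/32 - ⅙) = √(3683/96) = √22098/24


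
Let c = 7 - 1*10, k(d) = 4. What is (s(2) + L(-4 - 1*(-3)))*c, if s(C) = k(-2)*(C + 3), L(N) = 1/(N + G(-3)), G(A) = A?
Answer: -237/4 ≈ -59.250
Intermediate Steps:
c = -3 (c = 7 - 10 = -3)
L(N) = 1/(-3 + N) (L(N) = 1/(N - 3) = 1/(-3 + N))
s(C) = 12 + 4*C (s(C) = 4*(C + 3) = 4*(3 + C) = 12 + 4*C)
(s(2) + L(-4 - 1*(-3)))*c = ((12 + 4*2) + 1/(-3 + (-4 - 1*(-3))))*(-3) = ((12 + 8) + 1/(-3 + (-4 + 3)))*(-3) = (20 + 1/(-3 - 1))*(-3) = (20 + 1/(-4))*(-3) = (20 - 1/4)*(-3) = (79/4)*(-3) = -237/4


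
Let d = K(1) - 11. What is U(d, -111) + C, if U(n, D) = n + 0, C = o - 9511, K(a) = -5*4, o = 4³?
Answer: -9478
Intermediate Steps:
o = 64
K(a) = -20
C = -9447 (C = 64 - 9511 = -9447)
d = -31 (d = -20 - 11 = -31)
U(n, D) = n
U(d, -111) + C = -31 - 9447 = -9478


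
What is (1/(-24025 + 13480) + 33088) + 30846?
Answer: 674184029/10545 ≈ 63934.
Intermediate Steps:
(1/(-24025 + 13480) + 33088) + 30846 = (1/(-10545) + 33088) + 30846 = (-1/10545 + 33088) + 30846 = 348912959/10545 + 30846 = 674184029/10545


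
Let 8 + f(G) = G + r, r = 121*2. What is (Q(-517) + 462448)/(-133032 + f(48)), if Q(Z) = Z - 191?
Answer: -46174/13275 ≈ -3.4783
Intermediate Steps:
Q(Z) = -191 + Z
r = 242
f(G) = 234 + G (f(G) = -8 + (G + 242) = -8 + (242 + G) = 234 + G)
(Q(-517) + 462448)/(-133032 + f(48)) = ((-191 - 517) + 462448)/(-133032 + (234 + 48)) = (-708 + 462448)/(-133032 + 282) = 461740/(-132750) = 461740*(-1/132750) = -46174/13275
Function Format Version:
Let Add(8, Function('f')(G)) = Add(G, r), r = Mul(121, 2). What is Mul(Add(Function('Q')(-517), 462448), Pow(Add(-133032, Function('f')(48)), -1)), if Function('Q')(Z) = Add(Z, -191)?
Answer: Rational(-46174, 13275) ≈ -3.4783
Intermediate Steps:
Function('Q')(Z) = Add(-191, Z)
r = 242
Function('f')(G) = Add(234, G) (Function('f')(G) = Add(-8, Add(G, 242)) = Add(-8, Add(242, G)) = Add(234, G))
Mul(Add(Function('Q')(-517), 462448), Pow(Add(-133032, Function('f')(48)), -1)) = Mul(Add(Add(-191, -517), 462448), Pow(Add(-133032, Add(234, 48)), -1)) = Mul(Add(-708, 462448), Pow(Add(-133032, 282), -1)) = Mul(461740, Pow(-132750, -1)) = Mul(461740, Rational(-1, 132750)) = Rational(-46174, 13275)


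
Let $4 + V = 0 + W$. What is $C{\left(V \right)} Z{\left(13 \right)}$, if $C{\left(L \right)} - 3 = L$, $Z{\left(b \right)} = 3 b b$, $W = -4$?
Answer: $-2535$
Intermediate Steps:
$Z{\left(b \right)} = 3 b^{2}$
$V = -8$ ($V = -4 + \left(0 - 4\right) = -4 - 4 = -8$)
$C{\left(L \right)} = 3 + L$
$C{\left(V \right)} Z{\left(13 \right)} = \left(3 - 8\right) 3 \cdot 13^{2} = - 5 \cdot 3 \cdot 169 = \left(-5\right) 507 = -2535$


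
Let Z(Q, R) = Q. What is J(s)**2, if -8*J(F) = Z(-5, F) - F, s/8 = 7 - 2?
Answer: 2025/64 ≈ 31.641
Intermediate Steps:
s = 40 (s = 8*(7 - 2) = 8*5 = 40)
J(F) = 5/8 + F/8 (J(F) = -(-5 - F)/8 = 5/8 + F/8)
J(s)**2 = (5/8 + (1/8)*40)**2 = (5/8 + 5)**2 = (45/8)**2 = 2025/64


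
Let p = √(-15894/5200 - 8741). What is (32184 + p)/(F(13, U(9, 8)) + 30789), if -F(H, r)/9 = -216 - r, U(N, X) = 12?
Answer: 3576/3649 + I*√591098222/8538660 ≈ 0.97999 + 0.0028473*I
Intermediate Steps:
F(H, r) = 1944 + 9*r (F(H, r) = -9*(-216 - r) = 1944 + 9*r)
p = I*√591098222/260 (p = √(-15894*1/5200 - 8741) = √(-7947/2600 - 8741) = √(-22734547/2600) = I*√591098222/260 ≈ 93.51*I)
(32184 + p)/(F(13, U(9, 8)) + 30789) = (32184 + I*√591098222/260)/((1944 + 9*12) + 30789) = (32184 + I*√591098222/260)/((1944 + 108) + 30789) = (32184 + I*√591098222/260)/(2052 + 30789) = (32184 + I*√591098222/260)/32841 = (32184 + I*√591098222/260)*(1/32841) = 3576/3649 + I*√591098222/8538660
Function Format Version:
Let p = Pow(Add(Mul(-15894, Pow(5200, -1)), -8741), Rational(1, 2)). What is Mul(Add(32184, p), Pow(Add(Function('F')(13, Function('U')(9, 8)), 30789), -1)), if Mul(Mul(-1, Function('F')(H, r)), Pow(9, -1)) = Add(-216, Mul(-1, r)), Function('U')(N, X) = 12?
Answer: Add(Rational(3576, 3649), Mul(Rational(1, 8538660), I, Pow(591098222, Rational(1, 2)))) ≈ Add(0.97999, Mul(0.0028473, I))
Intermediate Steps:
Function('F')(H, r) = Add(1944, Mul(9, r)) (Function('F')(H, r) = Mul(-9, Add(-216, Mul(-1, r))) = Add(1944, Mul(9, r)))
p = Mul(Rational(1, 260), I, Pow(591098222, Rational(1, 2))) (p = Pow(Add(Mul(-15894, Rational(1, 5200)), -8741), Rational(1, 2)) = Pow(Add(Rational(-7947, 2600), -8741), Rational(1, 2)) = Pow(Rational(-22734547, 2600), Rational(1, 2)) = Mul(Rational(1, 260), I, Pow(591098222, Rational(1, 2))) ≈ Mul(93.510, I))
Mul(Add(32184, p), Pow(Add(Function('F')(13, Function('U')(9, 8)), 30789), -1)) = Mul(Add(32184, Mul(Rational(1, 260), I, Pow(591098222, Rational(1, 2)))), Pow(Add(Add(1944, Mul(9, 12)), 30789), -1)) = Mul(Add(32184, Mul(Rational(1, 260), I, Pow(591098222, Rational(1, 2)))), Pow(Add(Add(1944, 108), 30789), -1)) = Mul(Add(32184, Mul(Rational(1, 260), I, Pow(591098222, Rational(1, 2)))), Pow(Add(2052, 30789), -1)) = Mul(Add(32184, Mul(Rational(1, 260), I, Pow(591098222, Rational(1, 2)))), Pow(32841, -1)) = Mul(Add(32184, Mul(Rational(1, 260), I, Pow(591098222, Rational(1, 2)))), Rational(1, 32841)) = Add(Rational(3576, 3649), Mul(Rational(1, 8538660), I, Pow(591098222, Rational(1, 2))))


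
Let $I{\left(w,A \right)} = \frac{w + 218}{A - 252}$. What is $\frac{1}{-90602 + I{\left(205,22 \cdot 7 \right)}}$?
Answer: $- \frac{98}{8879419} \approx -1.1037 \cdot 10^{-5}$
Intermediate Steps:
$I{\left(w,A \right)} = \frac{218 + w}{-252 + A}$
$\frac{1}{-90602 + I{\left(205,22 \cdot 7 \right)}} = \frac{1}{-90602 + \frac{218 + 205}{-252 + 22 \cdot 7}} = \frac{1}{-90602 + \frac{1}{-252 + 154} \cdot 423} = \frac{1}{-90602 + \frac{1}{-98} \cdot 423} = \frac{1}{-90602 - \frac{423}{98}} = \frac{1}{- \frac{8879419}{98}} = - \frac{98}{8879419}$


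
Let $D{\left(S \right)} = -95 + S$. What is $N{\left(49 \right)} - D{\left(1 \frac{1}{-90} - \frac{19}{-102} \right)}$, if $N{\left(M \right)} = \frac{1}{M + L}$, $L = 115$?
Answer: $\frac{11897489}{125460} \approx 94.831$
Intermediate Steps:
$N{\left(M \right)} = \frac{1}{115 + M}$ ($N{\left(M \right)} = \frac{1}{M + 115} = \frac{1}{115 + M}$)
$N{\left(49 \right)} - D{\left(1 \frac{1}{-90} - \frac{19}{-102} \right)} = \frac{1}{115 + 49} - \left(-95 + \left(1 \frac{1}{-90} - \frac{19}{-102}\right)\right) = \frac{1}{164} - \left(-95 + \left(1 \left(- \frac{1}{90}\right) - - \frac{19}{102}\right)\right) = \frac{1}{164} - \left(-95 + \left(- \frac{1}{90} + \frac{19}{102}\right)\right) = \frac{1}{164} - \left(-95 + \frac{134}{765}\right) = \frac{1}{164} - - \frac{72541}{765} = \frac{1}{164} + \frac{72541}{765} = \frac{11897489}{125460}$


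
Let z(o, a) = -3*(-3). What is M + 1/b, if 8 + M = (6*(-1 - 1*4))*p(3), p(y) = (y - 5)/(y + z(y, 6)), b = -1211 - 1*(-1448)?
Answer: -710/237 ≈ -2.9958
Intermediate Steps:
b = 237 (b = -1211 + 1448 = 237)
z(o, a) = 9
p(y) = (-5 + y)/(9 + y) (p(y) = (y - 5)/(y + 9) = (-5 + y)/(9 + y))
M = -3 (M = -8 + (6*(-1 - 1*4))*((-5 + 3)/(9 + 3)) = -8 + (6*(-1 - 4))*(-2/12) = -8 + (6*(-5))*((1/12)*(-2)) = -8 - 30*(-⅙) = -8 + 5 = -3)
M + 1/b = -3 + 1/237 = -710/237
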